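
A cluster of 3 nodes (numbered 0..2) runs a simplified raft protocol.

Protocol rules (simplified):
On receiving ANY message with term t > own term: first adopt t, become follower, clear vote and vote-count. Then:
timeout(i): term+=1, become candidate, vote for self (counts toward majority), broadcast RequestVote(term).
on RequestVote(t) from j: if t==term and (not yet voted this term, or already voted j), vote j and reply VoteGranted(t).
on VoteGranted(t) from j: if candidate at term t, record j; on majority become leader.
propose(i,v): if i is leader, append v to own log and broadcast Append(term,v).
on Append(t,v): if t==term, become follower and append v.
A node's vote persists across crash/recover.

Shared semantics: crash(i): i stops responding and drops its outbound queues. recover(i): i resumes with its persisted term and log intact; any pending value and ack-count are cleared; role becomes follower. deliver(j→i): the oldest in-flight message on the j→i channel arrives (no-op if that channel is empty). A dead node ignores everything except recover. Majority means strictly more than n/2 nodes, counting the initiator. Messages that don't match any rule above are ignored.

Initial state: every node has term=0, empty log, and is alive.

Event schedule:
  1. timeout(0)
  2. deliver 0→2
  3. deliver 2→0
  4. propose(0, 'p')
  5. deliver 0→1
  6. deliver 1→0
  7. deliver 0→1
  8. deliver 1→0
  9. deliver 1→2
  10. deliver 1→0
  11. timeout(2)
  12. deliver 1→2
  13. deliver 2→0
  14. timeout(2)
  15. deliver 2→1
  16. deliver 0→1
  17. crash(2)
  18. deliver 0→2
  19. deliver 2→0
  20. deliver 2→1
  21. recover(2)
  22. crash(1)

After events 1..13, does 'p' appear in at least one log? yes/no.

yes

1. timeout(0):  <0:cand t1 ->
2. deliver 0→2:  <2:foll t1 ->
3. deliver 2→0:  <0:lead t1 ->
4. propose(0,'p'):  <0:lead t1 p>
5. deliver 0→1:  <1:foll t1 ->
6. deliver 1→0:  nop
7. deliver 0→1:  <1:foll t1 p>
8. deliver 1→0:  nop
9. deliver 1→2:  nop
10. deliver 1→0:  nop
11. timeout(2):  <2:cand t2 ->
12. deliver 1→2:  nop
13. deliver 2→0:  <0:foll t2 p>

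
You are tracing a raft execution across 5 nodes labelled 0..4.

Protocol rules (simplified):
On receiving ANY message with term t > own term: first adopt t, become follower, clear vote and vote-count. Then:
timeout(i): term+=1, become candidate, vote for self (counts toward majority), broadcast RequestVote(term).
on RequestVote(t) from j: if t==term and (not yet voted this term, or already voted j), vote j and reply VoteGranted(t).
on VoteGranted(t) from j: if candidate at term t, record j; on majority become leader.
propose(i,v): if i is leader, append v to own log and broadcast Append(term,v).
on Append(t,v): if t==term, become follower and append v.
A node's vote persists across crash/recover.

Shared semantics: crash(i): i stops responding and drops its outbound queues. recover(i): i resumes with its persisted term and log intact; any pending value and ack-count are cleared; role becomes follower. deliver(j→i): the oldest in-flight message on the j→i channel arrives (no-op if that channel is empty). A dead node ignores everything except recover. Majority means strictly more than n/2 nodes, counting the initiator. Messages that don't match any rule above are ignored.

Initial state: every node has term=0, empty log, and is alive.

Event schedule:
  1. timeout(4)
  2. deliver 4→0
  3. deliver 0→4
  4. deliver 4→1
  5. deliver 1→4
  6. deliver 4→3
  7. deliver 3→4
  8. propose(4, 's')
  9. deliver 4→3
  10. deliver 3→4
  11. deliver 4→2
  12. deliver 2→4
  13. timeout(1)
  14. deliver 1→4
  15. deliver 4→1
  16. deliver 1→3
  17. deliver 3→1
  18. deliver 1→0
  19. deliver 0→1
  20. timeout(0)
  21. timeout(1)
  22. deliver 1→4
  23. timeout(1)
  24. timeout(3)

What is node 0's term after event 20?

1. timeout(4):  <4:cand t1 ->
2. deliver 4→0:  <0:foll t1 ->
3. deliver 0→4:  nop
4. deliver 4→1:  <1:foll t1 ->
5. deliver 1→4:  <4:lead t1 ->
6. deliver 4→3:  <3:foll t1 ->
7. deliver 3→4:  nop
8. propose(4,'s'):  <4:lead t1 s>
9. deliver 4→3:  <3:foll t1 s>
10. deliver 3→4:  nop
11. deliver 4→2:  <2:foll t1 ->
12. deliver 2→4:  nop
13. timeout(1):  <1:cand t2 ->
14. deliver 1→4:  <4:foll t2 s>
15. deliver 4→1:  nop
16. deliver 1→3:  <3:foll t2 s>
17. deliver 3→1:  nop
18. deliver 1→0:  <0:foll t2 ->
19. deliver 0→1:  <1:lead t2 ->
20. timeout(0):  <0:cand t3 ->

3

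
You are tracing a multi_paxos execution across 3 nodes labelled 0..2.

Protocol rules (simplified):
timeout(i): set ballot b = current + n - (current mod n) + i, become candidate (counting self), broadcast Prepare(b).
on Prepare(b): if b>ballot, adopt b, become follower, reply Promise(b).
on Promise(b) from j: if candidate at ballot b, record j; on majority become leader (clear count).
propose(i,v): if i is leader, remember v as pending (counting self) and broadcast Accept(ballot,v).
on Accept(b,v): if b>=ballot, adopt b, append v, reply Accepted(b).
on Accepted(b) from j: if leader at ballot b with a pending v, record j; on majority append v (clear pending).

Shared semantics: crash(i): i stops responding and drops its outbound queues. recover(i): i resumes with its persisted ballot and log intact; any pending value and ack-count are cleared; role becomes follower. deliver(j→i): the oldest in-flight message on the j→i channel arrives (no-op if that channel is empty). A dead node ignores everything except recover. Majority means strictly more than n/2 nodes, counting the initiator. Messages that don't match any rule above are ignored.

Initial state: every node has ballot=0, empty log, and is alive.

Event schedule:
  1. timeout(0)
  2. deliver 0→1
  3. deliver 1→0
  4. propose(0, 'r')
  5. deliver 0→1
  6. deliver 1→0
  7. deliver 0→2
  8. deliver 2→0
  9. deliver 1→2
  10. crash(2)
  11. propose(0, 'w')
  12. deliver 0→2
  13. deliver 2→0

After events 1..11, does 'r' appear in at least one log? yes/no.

yes

step 1 timeout(0): 0={cand,b=3,log=-}
step 2 deliver 0→1: 1={foll,b=3,log=-}
step 3 deliver 1→0: 0={lead,b=3,log=-}
step 4 propose(0,'r'): —
step 5 deliver 0→1: 1={foll,b=3,log=r}
step 6 deliver 1→0: 0={lead,b=3,log=r}
step 7 deliver 0→2: 2={foll,b=3,log=-}
step 8 deliver 2→0: —
step 9 deliver 1→2: —
step 10 crash(2): 2={✗foll,b=3,log=-}
step 11 propose(0,'w'): —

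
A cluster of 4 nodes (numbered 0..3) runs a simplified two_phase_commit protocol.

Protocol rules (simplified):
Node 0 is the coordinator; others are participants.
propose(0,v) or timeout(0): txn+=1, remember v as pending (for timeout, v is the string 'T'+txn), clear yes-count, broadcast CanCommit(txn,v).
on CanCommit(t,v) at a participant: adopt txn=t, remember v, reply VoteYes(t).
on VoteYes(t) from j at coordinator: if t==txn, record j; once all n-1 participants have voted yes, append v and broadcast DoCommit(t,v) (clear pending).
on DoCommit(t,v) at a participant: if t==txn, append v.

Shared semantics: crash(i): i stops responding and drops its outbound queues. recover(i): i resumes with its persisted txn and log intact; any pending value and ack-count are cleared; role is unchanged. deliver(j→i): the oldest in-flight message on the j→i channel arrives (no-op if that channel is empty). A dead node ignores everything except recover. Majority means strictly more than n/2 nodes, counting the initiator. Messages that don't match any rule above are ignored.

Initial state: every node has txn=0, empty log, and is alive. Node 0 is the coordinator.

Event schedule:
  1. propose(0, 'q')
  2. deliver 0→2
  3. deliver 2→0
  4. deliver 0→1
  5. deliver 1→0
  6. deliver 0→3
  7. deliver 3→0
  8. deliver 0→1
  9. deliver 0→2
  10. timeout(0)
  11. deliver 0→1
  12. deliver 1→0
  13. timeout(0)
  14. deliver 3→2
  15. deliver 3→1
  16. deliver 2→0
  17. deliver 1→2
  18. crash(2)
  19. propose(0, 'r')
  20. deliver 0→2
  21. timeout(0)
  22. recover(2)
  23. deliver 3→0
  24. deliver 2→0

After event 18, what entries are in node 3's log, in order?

empty

[1] propose(0,'q') → N0(coor t1 [-])
[2] deliver 0→2 → N2(part t1 [-])
[3] deliver 2→0 → ∅
[4] deliver 0→1 → N1(part t1 [-])
[5] deliver 1→0 → ∅
[6] deliver 0→3 → N3(part t1 [-])
[7] deliver 3→0 → N0(coor t1 [q])
[8] deliver 0→1 → N1(part t1 [q])
[9] deliver 0→2 → N2(part t1 [q])
[10] timeout(0) → N0(coor t2 [q])
[11] deliver 0→1 → N1(part t2 [q])
[12] deliver 1→0 → ∅
[13] timeout(0) → N0(coor t3 [q])
[14] deliver 3→2 → ∅
[15] deliver 3→1 → ∅
[16] deliver 2→0 → ∅
[17] deliver 1→2 → ∅
[18] crash(2) → N2(✗part t1 [q])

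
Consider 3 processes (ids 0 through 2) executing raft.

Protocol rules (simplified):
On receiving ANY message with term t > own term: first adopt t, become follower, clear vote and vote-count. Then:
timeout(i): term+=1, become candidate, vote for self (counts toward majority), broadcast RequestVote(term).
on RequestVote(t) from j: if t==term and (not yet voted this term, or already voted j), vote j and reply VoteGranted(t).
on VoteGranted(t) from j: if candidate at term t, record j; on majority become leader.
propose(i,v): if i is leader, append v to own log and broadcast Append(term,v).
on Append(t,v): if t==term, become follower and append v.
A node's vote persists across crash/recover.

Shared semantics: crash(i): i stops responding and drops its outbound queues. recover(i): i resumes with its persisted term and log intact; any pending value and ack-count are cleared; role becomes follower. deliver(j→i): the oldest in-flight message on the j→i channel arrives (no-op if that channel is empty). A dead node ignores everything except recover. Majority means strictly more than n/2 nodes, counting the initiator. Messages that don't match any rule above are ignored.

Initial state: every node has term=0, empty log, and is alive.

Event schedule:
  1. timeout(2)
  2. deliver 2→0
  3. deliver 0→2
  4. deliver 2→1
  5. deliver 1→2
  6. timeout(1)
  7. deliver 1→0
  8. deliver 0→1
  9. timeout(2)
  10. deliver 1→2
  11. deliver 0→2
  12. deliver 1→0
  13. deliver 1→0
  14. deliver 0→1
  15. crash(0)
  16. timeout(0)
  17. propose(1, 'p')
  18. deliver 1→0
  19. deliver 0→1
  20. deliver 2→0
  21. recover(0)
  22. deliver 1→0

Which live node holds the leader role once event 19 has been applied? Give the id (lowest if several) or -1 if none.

e1 timeout(2): 2[cand,t=1,-]
e2 deliver 2→0: 0[foll,t=1,-]
e3 deliver 0→2: 2[lead,t=1,-]
e4 deliver 2→1: 1[foll,t=1,-]
e5 deliver 1→2: ·
e6 timeout(1): 1[cand,t=2,-]
e7 deliver 1→0: 0[foll,t=2,-]
e8 deliver 0→1: 1[lead,t=2,-]
e9 timeout(2): 2[cand,t=2,-]
e10 deliver 1→2: ·
e11 deliver 0→2: ·
e12 deliver 1→0: ·
e13 deliver 1→0: ·
e14 deliver 0→1: ·
e15 crash(0): 0[✗foll,t=2,-]
e16 timeout(0): ·
e17 propose(1,'p'): 1[lead,t=2,p]
e18 deliver 1→0: ·
e19 deliver 0→1: ·

1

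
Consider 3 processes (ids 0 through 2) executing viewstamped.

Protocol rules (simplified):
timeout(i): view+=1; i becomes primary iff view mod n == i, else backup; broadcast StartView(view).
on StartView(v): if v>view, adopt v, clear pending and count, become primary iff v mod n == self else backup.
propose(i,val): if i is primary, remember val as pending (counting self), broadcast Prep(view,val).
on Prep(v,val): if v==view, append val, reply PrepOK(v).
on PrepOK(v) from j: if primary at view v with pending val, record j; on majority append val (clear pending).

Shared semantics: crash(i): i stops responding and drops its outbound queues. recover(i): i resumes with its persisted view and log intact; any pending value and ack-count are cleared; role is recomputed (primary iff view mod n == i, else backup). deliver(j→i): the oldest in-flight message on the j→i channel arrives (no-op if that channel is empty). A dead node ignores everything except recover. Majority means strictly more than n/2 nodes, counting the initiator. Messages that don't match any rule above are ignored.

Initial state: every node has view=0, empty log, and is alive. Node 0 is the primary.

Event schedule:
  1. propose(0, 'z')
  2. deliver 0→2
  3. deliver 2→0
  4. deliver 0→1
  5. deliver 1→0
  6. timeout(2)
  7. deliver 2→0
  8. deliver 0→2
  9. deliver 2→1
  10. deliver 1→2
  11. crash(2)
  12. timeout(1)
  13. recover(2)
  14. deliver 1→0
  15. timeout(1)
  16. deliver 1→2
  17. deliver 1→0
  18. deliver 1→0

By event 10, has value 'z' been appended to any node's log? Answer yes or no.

yes

after 1 — propose(0,'z'): ·
after 2 — deliver 0→2: n2:back/v0/[z]
after 3 — deliver 2→0: n0:prim/v0/[z]
after 4 — deliver 0→1: n1:back/v0/[z]
after 5 — deliver 1→0: ·
after 6 — timeout(2): n2:back/v1/[z]
after 7 — deliver 2→0: n0:back/v1/[z]
after 8 — deliver 0→2: ·
after 9 — deliver 2→1: n1:prim/v1/[z]
after 10 — deliver 1→2: ·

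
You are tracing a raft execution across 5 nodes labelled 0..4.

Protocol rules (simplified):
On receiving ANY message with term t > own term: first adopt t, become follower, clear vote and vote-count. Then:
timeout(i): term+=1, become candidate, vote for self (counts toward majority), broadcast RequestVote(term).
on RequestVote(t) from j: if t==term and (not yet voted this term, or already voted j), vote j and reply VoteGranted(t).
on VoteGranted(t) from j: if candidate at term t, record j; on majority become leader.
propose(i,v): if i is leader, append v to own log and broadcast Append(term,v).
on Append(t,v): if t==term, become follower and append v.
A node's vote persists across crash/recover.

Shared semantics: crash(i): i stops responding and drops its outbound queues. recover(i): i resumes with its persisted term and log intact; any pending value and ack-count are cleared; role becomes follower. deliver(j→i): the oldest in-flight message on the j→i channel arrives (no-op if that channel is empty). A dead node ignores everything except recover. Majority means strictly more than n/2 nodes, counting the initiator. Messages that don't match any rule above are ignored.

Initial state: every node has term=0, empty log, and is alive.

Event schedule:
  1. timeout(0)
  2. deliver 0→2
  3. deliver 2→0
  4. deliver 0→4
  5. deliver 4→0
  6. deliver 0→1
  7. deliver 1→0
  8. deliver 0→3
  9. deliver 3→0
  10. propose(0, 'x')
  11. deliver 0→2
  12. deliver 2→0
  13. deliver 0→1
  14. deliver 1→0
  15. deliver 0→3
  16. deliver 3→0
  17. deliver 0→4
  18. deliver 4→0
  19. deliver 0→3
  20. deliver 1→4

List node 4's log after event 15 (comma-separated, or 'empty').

empty

step 1 timeout(0): 0={cand,t=1,log=-}
step 2 deliver 0→2: 2={foll,t=1,log=-}
step 3 deliver 2→0: —
step 4 deliver 0→4: 4={foll,t=1,log=-}
step 5 deliver 4→0: 0={lead,t=1,log=-}
step 6 deliver 0→1: 1={foll,t=1,log=-}
step 7 deliver 1→0: —
step 8 deliver 0→3: 3={foll,t=1,log=-}
step 9 deliver 3→0: —
step 10 propose(0,'x'): 0={lead,t=1,log=x}
step 11 deliver 0→2: 2={foll,t=1,log=x}
step 12 deliver 2→0: —
step 13 deliver 0→1: 1={foll,t=1,log=x}
step 14 deliver 1→0: —
step 15 deliver 0→3: 3={foll,t=1,log=x}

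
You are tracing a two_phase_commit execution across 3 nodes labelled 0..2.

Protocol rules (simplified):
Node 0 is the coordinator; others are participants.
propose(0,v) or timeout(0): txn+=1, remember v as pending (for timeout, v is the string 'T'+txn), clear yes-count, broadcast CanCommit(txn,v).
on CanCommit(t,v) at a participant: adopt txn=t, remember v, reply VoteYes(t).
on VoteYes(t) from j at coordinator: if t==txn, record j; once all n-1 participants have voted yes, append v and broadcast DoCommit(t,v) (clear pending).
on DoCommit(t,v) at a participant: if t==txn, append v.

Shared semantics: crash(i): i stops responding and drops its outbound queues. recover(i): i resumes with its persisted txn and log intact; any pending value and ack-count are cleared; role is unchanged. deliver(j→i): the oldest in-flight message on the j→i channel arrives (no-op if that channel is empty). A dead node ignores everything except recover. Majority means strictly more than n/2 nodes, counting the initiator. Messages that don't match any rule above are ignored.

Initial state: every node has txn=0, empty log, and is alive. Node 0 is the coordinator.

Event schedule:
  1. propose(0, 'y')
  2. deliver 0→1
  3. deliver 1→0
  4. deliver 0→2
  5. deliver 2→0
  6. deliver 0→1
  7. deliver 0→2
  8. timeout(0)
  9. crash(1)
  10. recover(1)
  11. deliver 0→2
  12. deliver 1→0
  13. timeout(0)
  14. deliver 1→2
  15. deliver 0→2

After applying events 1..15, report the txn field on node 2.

3

step 1 propose(0,'y'): 0={coor,t=1,log=-}
step 2 deliver 0→1: 1={part,t=1,log=-}
step 3 deliver 1→0: —
step 4 deliver 0→2: 2={part,t=1,log=-}
step 5 deliver 2→0: 0={coor,t=1,log=y}
step 6 deliver 0→1: 1={part,t=1,log=y}
step 7 deliver 0→2: 2={part,t=1,log=y}
step 8 timeout(0): 0={coor,t=2,log=y}
step 9 crash(1): 1={✗part,t=1,log=y}
step 10 recover(1): 1={part,t=1,log=y}
step 11 deliver 0→2: 2={part,t=2,log=y}
step 12 deliver 1→0: —
step 13 timeout(0): 0={coor,t=3,log=y}
step 14 deliver 1→2: —
step 15 deliver 0→2: 2={part,t=3,log=y}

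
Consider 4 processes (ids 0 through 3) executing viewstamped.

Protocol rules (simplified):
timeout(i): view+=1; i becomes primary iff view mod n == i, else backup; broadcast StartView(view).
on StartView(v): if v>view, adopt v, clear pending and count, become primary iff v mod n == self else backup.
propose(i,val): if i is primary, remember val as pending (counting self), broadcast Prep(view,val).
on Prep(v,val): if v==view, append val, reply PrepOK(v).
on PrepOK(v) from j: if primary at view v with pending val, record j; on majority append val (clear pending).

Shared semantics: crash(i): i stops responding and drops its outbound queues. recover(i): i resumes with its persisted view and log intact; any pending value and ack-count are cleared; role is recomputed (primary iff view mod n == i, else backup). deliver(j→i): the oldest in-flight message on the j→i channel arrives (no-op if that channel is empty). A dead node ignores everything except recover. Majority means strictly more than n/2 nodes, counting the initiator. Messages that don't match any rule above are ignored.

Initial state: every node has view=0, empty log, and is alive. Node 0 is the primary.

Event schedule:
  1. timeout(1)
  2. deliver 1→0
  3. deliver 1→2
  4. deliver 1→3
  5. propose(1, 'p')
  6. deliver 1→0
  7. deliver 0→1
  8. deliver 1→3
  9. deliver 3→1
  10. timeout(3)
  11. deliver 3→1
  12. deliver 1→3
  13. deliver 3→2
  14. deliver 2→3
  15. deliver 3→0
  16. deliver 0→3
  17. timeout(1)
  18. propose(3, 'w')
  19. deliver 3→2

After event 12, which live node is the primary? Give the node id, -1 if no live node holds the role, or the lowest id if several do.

after 1 — timeout(1): n1:prim/v1/[-]
after 2 — deliver 1→0: n0:back/v1/[-]
after 3 — deliver 1→2: n2:back/v1/[-]
after 4 — deliver 1→3: n3:back/v1/[-]
after 5 — propose(1,'p'): ·
after 6 — deliver 1→0: n0:back/v1/[p]
after 7 — deliver 0→1: ·
after 8 — deliver 1→3: n3:back/v1/[p]
after 9 — deliver 3→1: n1:prim/v1/[p]
after 10 — timeout(3): n3:back/v2/[p]
after 11 — deliver 3→1: n1:back/v2/[p]
after 12 — deliver 1→3: ·

-1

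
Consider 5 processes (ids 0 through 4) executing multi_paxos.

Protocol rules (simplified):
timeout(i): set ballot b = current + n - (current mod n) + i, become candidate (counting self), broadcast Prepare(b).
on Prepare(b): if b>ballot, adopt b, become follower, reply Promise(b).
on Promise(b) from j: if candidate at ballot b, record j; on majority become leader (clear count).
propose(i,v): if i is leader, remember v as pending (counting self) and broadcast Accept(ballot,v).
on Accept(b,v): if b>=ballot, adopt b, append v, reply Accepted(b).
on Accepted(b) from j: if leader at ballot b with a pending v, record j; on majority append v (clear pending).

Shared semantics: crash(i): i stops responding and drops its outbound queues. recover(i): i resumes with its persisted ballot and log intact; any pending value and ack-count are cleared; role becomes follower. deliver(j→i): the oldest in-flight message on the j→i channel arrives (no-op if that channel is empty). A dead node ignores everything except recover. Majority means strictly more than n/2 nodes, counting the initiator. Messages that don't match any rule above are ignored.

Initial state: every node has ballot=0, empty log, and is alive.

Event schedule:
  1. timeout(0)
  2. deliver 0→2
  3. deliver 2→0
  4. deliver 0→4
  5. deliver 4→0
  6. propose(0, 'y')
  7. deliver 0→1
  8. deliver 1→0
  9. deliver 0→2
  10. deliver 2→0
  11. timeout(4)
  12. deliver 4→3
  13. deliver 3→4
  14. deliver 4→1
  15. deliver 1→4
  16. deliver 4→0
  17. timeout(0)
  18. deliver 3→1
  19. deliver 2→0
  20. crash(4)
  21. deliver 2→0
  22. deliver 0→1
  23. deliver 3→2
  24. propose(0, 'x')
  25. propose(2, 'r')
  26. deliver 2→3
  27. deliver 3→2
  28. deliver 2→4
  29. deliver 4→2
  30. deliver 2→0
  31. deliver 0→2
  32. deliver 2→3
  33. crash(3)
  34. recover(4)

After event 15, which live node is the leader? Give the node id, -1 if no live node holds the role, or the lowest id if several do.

0

step 1 timeout(0): 0={cand,b=5,log=-}
step 2 deliver 0→2: 2={foll,b=5,log=-}
step 3 deliver 2→0: —
step 4 deliver 0→4: 4={foll,b=5,log=-}
step 5 deliver 4→0: 0={lead,b=5,log=-}
step 6 propose(0,'y'): —
step 7 deliver 0→1: 1={foll,b=5,log=-}
step 8 deliver 1→0: —
step 9 deliver 0→2: 2={foll,b=5,log=y}
step 10 deliver 2→0: —
step 11 timeout(4): 4={cand,b=14,log=-}
step 12 deliver 4→3: 3={foll,b=14,log=-}
step 13 deliver 3→4: —
step 14 deliver 4→1: 1={foll,b=14,log=-}
step 15 deliver 1→4: 4={lead,b=14,log=-}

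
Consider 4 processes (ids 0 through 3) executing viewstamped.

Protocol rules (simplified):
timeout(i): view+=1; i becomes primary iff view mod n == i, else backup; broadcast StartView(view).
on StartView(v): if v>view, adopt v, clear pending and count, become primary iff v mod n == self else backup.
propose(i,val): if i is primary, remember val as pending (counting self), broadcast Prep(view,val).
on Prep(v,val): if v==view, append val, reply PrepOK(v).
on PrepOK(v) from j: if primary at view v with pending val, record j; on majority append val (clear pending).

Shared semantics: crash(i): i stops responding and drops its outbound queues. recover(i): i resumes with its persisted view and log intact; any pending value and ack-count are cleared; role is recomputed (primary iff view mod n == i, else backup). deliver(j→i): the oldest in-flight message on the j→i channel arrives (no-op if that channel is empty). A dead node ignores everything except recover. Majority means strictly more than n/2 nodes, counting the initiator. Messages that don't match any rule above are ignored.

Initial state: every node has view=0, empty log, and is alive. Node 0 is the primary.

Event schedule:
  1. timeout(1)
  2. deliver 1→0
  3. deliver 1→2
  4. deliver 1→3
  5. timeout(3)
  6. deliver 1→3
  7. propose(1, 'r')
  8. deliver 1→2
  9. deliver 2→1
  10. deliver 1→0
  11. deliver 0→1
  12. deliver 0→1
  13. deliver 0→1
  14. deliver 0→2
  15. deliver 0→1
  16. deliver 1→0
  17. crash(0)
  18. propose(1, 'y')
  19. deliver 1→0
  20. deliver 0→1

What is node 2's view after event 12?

[1] timeout(1) → N1(prim v1 [-])
[2] deliver 1→0 → N0(back v1 [-])
[3] deliver 1→2 → N2(back v1 [-])
[4] deliver 1→3 → N3(back v1 [-])
[5] timeout(3) → N3(back v2 [-])
[6] deliver 1→3 → ∅
[7] propose(1,'r') → ∅
[8] deliver 1→2 → N2(back v1 [r])
[9] deliver 2→1 → ∅
[10] deliver 1→0 → N0(back v1 [r])
[11] deliver 0→1 → N1(prim v1 [r])
[12] deliver 0→1 → ∅

1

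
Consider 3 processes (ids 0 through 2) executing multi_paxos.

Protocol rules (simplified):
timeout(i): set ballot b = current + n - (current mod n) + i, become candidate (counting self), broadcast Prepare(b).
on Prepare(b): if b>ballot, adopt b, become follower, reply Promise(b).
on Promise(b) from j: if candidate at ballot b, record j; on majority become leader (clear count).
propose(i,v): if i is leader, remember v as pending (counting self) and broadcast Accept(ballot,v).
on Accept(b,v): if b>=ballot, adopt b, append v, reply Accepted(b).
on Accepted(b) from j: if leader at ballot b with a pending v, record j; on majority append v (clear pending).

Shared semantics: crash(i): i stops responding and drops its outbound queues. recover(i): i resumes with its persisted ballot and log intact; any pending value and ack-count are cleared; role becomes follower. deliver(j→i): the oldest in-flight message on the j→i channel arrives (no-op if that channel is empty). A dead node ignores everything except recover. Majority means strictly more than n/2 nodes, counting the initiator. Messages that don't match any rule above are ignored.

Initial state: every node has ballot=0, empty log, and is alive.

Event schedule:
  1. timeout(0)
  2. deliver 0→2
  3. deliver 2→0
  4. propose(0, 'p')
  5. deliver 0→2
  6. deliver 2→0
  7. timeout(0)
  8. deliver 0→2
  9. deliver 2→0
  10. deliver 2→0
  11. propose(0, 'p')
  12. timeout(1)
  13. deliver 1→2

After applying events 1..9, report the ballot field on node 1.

[1] timeout(0) → N0(cand b3 [-])
[2] deliver 0→2 → N2(foll b3 [-])
[3] deliver 2→0 → N0(lead b3 [-])
[4] propose(0,'p') → ∅
[5] deliver 0→2 → N2(foll b3 [p])
[6] deliver 2→0 → N0(lead b3 [p])
[7] timeout(0) → N0(cand b6 [p])
[8] deliver 0→2 → N2(foll b6 [p])
[9] deliver 2→0 → N0(lead b6 [p])

0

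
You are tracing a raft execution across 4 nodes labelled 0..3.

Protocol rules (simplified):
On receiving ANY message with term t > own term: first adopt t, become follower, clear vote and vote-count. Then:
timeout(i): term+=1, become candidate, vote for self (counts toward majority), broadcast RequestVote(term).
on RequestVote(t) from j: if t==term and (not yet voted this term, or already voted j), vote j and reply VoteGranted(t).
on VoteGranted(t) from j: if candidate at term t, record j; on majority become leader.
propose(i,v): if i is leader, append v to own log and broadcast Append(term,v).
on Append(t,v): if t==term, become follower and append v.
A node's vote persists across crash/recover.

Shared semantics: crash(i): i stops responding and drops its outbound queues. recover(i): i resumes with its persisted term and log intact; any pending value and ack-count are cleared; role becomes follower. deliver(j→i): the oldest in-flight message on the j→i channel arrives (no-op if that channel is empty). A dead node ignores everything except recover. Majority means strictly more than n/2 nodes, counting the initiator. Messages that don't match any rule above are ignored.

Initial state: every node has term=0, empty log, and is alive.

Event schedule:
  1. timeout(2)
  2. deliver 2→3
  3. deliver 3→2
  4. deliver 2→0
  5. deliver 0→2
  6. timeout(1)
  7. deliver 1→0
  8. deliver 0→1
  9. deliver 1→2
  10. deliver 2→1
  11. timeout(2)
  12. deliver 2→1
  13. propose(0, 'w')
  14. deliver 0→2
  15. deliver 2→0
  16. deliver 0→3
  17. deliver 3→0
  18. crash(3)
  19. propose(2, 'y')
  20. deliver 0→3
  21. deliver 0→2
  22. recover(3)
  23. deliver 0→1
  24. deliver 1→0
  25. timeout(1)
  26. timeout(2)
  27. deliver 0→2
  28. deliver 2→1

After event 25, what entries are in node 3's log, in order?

step 1 timeout(2): 2={cand,t=1,log=-}
step 2 deliver 2→3: 3={foll,t=1,log=-}
step 3 deliver 3→2: —
step 4 deliver 2→0: 0={foll,t=1,log=-}
step 5 deliver 0→2: 2={lead,t=1,log=-}
step 6 timeout(1): 1={cand,t=1,log=-}
step 7 deliver 1→0: —
step 8 deliver 0→1: —
step 9 deliver 1→2: —
step 10 deliver 2→1: —
step 11 timeout(2): 2={cand,t=2,log=-}
step 12 deliver 2→1: 1={foll,t=2,log=-}
step 13 propose(0,'w'): —
step 14 deliver 0→2: —
step 15 deliver 2→0: 0={foll,t=2,log=-}
step 16 deliver 0→3: —
step 17 deliver 3→0: —
step 18 crash(3): 3={✗foll,t=1,log=-}
step 19 propose(2,'y'): —
step 20 deliver 0→3: —
step 21 deliver 0→2: —
step 22 recover(3): 3={foll,t=1,log=-}
step 23 deliver 0→1: —
step 24 deliver 1→0: —
step 25 timeout(1): 1={cand,t=3,log=-}

empty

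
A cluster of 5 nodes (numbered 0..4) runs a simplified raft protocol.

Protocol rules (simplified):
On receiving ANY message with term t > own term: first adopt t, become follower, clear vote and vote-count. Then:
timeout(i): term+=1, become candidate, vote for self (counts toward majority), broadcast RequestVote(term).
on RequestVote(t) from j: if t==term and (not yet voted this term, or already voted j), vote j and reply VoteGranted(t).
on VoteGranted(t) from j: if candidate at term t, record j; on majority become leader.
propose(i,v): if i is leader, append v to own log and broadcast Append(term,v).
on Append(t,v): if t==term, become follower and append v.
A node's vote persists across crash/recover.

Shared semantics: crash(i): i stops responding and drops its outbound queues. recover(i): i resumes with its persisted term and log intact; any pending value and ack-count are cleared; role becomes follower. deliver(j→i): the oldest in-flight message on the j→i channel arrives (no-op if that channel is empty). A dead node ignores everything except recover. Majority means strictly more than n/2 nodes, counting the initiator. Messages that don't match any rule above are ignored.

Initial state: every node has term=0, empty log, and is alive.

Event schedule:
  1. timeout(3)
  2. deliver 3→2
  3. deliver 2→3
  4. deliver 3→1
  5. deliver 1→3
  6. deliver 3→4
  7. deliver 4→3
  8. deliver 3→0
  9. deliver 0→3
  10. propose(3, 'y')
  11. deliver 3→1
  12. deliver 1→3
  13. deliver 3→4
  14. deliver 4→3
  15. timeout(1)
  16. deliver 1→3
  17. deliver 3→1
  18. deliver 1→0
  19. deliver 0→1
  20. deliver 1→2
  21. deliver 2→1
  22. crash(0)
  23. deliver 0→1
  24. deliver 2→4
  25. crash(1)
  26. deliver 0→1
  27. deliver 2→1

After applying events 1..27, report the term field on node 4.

1

after 1 — timeout(3): n3:cand/t1/[-]
after 2 — deliver 3→2: n2:foll/t1/[-]
after 3 — deliver 2→3: ·
after 4 — deliver 3→1: n1:foll/t1/[-]
after 5 — deliver 1→3: n3:lead/t1/[-]
after 6 — deliver 3→4: n4:foll/t1/[-]
after 7 — deliver 4→3: ·
after 8 — deliver 3→0: n0:foll/t1/[-]
after 9 — deliver 0→3: ·
after 10 — propose(3,'y'): n3:lead/t1/[y]
after 11 — deliver 3→1: n1:foll/t1/[y]
after 12 — deliver 1→3: ·
after 13 — deliver 3→4: n4:foll/t1/[y]
after 14 — deliver 4→3: ·
after 15 — timeout(1): n1:cand/t2/[y]
after 16 — deliver 1→3: n3:foll/t2/[y]
after 17 — deliver 3→1: ·
after 18 — deliver 1→0: n0:foll/t2/[-]
after 19 — deliver 0→1: n1:lead/t2/[y]
after 20 — deliver 1→2: n2:foll/t2/[-]
after 21 — deliver 2→1: ·
after 22 — crash(0): n0:✗foll/t2/[-]
after 23 — deliver 0→1: ·
after 24 — deliver 2→4: ·
after 25 — crash(1): n1:✗lead/t2/[y]
after 26 — deliver 0→1: ·
after 27 — deliver 2→1: ·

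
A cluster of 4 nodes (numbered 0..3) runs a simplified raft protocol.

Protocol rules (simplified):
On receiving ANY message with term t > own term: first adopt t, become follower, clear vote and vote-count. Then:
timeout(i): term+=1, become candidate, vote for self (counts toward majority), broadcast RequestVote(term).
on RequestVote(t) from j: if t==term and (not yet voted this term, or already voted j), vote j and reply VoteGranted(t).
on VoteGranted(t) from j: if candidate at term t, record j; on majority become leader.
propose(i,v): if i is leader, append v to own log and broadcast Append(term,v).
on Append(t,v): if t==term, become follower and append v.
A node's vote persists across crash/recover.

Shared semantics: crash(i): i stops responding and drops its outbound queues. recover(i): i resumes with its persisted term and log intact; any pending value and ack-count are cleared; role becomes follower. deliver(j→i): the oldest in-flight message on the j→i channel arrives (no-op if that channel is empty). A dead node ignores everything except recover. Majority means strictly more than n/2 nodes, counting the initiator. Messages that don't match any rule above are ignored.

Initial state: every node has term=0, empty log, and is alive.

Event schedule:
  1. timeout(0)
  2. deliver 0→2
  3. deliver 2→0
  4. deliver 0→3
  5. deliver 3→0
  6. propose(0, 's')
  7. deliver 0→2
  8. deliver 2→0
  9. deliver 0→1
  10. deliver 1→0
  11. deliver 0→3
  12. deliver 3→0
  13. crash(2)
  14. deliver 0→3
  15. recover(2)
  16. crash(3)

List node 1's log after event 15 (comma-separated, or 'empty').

step 1 timeout(0): 0={cand,t=1,log=-}
step 2 deliver 0→2: 2={foll,t=1,log=-}
step 3 deliver 2→0: —
step 4 deliver 0→3: 3={foll,t=1,log=-}
step 5 deliver 3→0: 0={lead,t=1,log=-}
step 6 propose(0,'s'): 0={lead,t=1,log=s}
step 7 deliver 0→2: 2={foll,t=1,log=s}
step 8 deliver 2→0: —
step 9 deliver 0→1: 1={foll,t=1,log=-}
step 10 deliver 1→0: —
step 11 deliver 0→3: 3={foll,t=1,log=s}
step 12 deliver 3→0: —
step 13 crash(2): 2={✗foll,t=1,log=s}
step 14 deliver 0→3: —
step 15 recover(2): 2={foll,t=1,log=s}

empty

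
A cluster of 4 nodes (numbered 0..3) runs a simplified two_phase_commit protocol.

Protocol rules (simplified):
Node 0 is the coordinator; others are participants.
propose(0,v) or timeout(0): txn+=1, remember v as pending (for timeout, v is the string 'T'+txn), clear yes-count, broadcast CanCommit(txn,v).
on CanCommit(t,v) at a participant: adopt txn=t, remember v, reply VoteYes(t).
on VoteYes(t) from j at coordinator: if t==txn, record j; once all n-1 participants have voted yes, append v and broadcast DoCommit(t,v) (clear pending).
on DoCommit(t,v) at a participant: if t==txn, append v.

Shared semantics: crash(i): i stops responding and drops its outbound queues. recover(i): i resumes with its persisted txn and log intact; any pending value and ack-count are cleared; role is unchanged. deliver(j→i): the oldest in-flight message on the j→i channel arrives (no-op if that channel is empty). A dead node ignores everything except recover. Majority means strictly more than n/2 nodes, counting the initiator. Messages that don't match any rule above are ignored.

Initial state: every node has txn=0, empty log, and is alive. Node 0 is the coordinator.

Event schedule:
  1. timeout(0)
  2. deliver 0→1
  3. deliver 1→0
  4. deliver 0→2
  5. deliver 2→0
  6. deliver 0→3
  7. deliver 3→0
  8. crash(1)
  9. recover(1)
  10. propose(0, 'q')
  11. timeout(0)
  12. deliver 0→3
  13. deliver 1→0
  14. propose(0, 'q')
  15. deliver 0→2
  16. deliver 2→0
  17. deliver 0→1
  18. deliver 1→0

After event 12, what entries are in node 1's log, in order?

step 1 timeout(0): 0={coor,t=1,log=-}
step 2 deliver 0→1: 1={part,t=1,log=-}
step 3 deliver 1→0: —
step 4 deliver 0→2: 2={part,t=1,log=-}
step 5 deliver 2→0: —
step 6 deliver 0→3: 3={part,t=1,log=-}
step 7 deliver 3→0: 0={coor,t=1,log=T1}
step 8 crash(1): 1={✗part,t=1,log=-}
step 9 recover(1): 1={part,t=1,log=-}
step 10 propose(0,'q'): 0={coor,t=2,log=T1}
step 11 timeout(0): 0={coor,t=3,log=T1}
step 12 deliver 0→3: 3={part,t=1,log=T1}

empty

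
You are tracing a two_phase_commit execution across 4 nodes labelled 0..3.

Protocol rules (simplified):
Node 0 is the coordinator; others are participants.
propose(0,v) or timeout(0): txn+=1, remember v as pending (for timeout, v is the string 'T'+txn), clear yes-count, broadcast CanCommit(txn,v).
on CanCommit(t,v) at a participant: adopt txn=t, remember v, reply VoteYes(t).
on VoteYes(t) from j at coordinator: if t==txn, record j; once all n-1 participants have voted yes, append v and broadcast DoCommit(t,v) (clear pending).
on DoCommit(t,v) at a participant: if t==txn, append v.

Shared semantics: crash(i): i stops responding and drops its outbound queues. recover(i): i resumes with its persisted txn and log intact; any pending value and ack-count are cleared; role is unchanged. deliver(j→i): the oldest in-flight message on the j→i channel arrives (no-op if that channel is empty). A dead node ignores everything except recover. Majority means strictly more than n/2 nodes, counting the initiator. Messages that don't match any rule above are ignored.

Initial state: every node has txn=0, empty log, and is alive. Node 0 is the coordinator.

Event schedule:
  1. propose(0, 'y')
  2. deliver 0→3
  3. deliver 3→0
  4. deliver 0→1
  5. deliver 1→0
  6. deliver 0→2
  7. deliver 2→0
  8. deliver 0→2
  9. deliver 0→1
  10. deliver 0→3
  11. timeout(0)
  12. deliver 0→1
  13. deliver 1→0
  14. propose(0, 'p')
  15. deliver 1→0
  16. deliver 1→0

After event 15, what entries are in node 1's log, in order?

y

e1 propose(0,'y'): 0[coor,t=1,-]
e2 deliver 0→3: 3[part,t=1,-]
e3 deliver 3→0: ·
e4 deliver 0→1: 1[part,t=1,-]
e5 deliver 1→0: ·
e6 deliver 0→2: 2[part,t=1,-]
e7 deliver 2→0: 0[coor,t=1,y]
e8 deliver 0→2: 2[part,t=1,y]
e9 deliver 0→1: 1[part,t=1,y]
e10 deliver 0→3: 3[part,t=1,y]
e11 timeout(0): 0[coor,t=2,y]
e12 deliver 0→1: 1[part,t=2,y]
e13 deliver 1→0: ·
e14 propose(0,'p'): 0[coor,t=3,y]
e15 deliver 1→0: ·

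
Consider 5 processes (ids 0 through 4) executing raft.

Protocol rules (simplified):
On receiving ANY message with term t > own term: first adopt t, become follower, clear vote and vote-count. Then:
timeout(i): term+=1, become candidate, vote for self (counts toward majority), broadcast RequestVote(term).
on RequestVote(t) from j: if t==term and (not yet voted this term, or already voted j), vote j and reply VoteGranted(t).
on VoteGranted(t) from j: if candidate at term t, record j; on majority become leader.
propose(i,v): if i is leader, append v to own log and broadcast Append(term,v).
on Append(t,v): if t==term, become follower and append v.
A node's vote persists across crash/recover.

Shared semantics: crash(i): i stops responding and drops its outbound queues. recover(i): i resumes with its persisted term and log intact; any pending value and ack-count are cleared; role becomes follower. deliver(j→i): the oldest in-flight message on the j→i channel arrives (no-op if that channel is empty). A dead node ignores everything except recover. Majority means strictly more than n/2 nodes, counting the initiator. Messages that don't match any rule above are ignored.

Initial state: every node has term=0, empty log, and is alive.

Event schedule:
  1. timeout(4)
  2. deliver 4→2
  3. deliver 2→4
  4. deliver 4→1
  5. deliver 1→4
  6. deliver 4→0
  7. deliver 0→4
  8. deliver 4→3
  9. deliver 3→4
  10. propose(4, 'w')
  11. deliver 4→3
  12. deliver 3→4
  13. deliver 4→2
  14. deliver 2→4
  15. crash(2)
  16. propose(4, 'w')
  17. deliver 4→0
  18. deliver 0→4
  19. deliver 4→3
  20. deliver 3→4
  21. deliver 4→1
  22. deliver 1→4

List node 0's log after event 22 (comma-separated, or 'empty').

w

e1 timeout(4): 4[cand,t=1,-]
e2 deliver 4→2: 2[foll,t=1,-]
e3 deliver 2→4: ·
e4 deliver 4→1: 1[foll,t=1,-]
e5 deliver 1→4: 4[lead,t=1,-]
e6 deliver 4→0: 0[foll,t=1,-]
e7 deliver 0→4: ·
e8 deliver 4→3: 3[foll,t=1,-]
e9 deliver 3→4: ·
e10 propose(4,'w'): 4[lead,t=1,w]
e11 deliver 4→3: 3[foll,t=1,w]
e12 deliver 3→4: ·
e13 deliver 4→2: 2[foll,t=1,w]
e14 deliver 2→4: ·
e15 crash(2): 2[✗foll,t=1,w]
e16 propose(4,'w'): 4[lead,t=1,w,w]
e17 deliver 4→0: 0[foll,t=1,w]
e18 deliver 0→4: ·
e19 deliver 4→3: 3[foll,t=1,w,w]
e20 deliver 3→4: ·
e21 deliver 4→1: 1[foll,t=1,w]
e22 deliver 1→4: ·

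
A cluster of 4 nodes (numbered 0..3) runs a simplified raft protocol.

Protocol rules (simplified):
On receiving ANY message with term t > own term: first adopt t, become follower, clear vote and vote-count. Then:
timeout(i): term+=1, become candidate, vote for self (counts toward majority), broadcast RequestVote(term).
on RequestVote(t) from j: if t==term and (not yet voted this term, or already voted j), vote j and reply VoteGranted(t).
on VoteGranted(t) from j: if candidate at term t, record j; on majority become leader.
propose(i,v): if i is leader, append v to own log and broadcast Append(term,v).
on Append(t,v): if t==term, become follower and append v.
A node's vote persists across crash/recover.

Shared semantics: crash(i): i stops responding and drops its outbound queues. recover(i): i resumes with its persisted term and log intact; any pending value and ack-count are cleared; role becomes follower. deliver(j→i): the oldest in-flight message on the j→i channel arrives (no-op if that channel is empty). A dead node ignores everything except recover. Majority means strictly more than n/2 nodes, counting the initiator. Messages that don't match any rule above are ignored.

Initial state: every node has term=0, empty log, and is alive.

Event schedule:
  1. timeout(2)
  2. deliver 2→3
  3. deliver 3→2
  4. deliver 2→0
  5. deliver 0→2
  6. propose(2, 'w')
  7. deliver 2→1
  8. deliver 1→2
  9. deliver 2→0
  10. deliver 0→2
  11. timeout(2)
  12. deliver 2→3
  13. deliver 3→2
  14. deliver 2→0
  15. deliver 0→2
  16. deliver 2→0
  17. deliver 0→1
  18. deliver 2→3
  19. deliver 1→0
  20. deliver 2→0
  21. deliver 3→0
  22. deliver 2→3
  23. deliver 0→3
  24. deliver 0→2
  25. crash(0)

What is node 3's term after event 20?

1. timeout(2):  <2:cand t1 ->
2. deliver 2→3:  <3:foll t1 ->
3. deliver 3→2:  nop
4. deliver 2→0:  <0:foll t1 ->
5. deliver 0→2:  <2:lead t1 ->
6. propose(2,'w'):  <2:lead t1 w>
7. deliver 2→1:  <1:foll t1 ->
8. deliver 1→2:  nop
9. deliver 2→0:  <0:foll t1 w>
10. deliver 0→2:  nop
11. timeout(2):  <2:cand t2 w>
12. deliver 2→3:  <3:foll t1 w>
13. deliver 3→2:  nop
14. deliver 2→0:  <0:foll t2 w>
15. deliver 0→2:  nop
16. deliver 2→0:  nop
17. deliver 0→1:  nop
18. deliver 2→3:  <3:foll t2 w>
19. deliver 1→0:  nop
20. deliver 2→0:  nop

2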